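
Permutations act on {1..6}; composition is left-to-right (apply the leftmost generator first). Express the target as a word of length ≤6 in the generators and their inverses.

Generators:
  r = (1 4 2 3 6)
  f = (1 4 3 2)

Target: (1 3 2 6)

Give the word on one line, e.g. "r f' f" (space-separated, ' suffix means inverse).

r f' r' r'

  after r: (1 4 2 3 6)
  after f': (2 4 3 6)
  after r': (1 6 4 2)
  after r': (1 3 2 6)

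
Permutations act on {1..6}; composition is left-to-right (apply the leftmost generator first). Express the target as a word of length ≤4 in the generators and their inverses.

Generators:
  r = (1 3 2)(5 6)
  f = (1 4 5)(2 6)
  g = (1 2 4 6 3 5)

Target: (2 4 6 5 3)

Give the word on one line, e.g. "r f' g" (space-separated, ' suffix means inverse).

  after g': (1 5 3 6 4 2)
  after f: (2 4 6 5 3)

g' f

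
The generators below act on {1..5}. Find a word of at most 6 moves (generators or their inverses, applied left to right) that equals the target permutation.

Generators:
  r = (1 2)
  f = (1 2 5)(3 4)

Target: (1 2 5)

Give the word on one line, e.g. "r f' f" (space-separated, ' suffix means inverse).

f' f' r r

  after f': (1 5 2)(3 4)
  after f': (1 2 5)
  after r: (2 5)
  after r: (1 2 5)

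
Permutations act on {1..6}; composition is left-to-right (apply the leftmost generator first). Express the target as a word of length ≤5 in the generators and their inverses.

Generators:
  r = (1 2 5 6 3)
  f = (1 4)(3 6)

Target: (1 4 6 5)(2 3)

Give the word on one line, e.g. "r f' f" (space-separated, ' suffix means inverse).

  after f': (1 4)(3 6)
  after r': (1 4 3 5 2)
  after r': (1 4 6 5)(2 3)
  after f': (2 6 5 4 3)
  after f': (1 4 6 5)(2 3)

f' r' r' f' f'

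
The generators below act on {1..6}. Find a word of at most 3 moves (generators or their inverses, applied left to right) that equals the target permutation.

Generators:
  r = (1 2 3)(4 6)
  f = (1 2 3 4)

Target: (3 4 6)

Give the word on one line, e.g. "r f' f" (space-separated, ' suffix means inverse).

r f'

  after r: (1 2 3)(4 6)
  after f': (3 4 6)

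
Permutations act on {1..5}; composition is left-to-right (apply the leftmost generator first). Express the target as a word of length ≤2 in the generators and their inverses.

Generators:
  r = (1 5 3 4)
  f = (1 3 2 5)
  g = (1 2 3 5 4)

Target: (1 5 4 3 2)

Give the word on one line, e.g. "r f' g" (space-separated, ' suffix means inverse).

  after f: (1 3 2 5)
  after r': (1 5 4 3 2)

f r'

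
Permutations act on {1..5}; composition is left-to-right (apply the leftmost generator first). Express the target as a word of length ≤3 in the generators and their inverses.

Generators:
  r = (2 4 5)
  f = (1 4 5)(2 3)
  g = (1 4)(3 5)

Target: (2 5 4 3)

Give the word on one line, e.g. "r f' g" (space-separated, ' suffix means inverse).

  after f: (1 4 5)(2 3)
  after g': (2 5 4 3)

f g'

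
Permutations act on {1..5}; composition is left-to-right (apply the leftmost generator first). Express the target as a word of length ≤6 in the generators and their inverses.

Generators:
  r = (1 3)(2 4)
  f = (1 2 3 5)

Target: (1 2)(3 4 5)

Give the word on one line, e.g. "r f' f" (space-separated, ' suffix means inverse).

f r f f r

  after f: (1 2 3 5)
  after r: (1 4 2)(3 5)
  after f: (1 4 3)
  after f: (1 4 5)(2 3)
  after r: (1 2)(3 4 5)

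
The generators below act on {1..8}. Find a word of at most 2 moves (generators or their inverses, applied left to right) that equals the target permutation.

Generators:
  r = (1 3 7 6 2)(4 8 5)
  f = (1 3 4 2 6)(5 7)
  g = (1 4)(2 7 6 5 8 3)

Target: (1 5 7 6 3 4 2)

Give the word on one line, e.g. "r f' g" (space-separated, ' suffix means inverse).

g' r'

  after g': (1 4)(2 3 8 5 6 7)
  after r': (1 5 7 6 3 4 2)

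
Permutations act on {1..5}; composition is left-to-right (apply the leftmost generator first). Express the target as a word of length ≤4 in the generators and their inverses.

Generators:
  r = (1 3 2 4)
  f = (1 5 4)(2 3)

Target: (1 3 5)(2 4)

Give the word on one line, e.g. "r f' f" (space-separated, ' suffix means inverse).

  after r: (1 3 2 4)
  after r: (1 2)(3 4)
  after f': (1 3 5)(2 4)

r r f'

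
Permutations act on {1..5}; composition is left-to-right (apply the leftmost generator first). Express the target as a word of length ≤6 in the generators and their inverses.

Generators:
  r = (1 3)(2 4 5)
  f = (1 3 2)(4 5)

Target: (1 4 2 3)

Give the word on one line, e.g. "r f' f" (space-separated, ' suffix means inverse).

r r f' r' f'

  after r: (1 3)(2 4 5)
  after r: (2 5 4)
  after f': (1 2 4 3)
  after r': (1 5 4)
  after f': (1 4 2 3)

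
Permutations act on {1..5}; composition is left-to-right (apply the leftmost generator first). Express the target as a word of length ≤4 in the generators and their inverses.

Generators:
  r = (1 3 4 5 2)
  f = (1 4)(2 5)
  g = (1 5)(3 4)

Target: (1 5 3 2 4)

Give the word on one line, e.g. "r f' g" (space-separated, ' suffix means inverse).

  after g: (1 5)(3 4)
  after f: (1 2 5 4 3)
  after r': (1 5 3 2 4)

g f r'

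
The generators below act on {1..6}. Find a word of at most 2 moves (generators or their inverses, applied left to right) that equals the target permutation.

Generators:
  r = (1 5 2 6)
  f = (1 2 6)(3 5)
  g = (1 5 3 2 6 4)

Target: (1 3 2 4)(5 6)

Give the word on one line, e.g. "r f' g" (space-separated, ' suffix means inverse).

r g

  after r: (1 5 2 6)
  after g: (1 3 2 4)(5 6)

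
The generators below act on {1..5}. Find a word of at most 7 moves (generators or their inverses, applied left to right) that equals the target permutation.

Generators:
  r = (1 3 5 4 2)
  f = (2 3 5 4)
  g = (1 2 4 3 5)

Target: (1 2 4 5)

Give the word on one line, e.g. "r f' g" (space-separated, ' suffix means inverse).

  after f: (2 3 5 4)
  after g': (1 5 2 4)
  after r': (1 3)(2 5 4)
  after g': (1 4)(2 3 5)
  after g': (1 2 4 5)

f g' r' g' g'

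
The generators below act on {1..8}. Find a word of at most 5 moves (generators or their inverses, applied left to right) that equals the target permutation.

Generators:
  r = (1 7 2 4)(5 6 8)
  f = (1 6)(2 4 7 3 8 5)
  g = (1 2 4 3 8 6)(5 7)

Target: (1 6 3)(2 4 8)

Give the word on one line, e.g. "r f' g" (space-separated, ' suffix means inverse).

  after r: (1 7 2 4)(5 6 8)
  after g': (1 5 8 7)(3 4 6)
  after r: (1 6 3)(2 4 8)

r g' r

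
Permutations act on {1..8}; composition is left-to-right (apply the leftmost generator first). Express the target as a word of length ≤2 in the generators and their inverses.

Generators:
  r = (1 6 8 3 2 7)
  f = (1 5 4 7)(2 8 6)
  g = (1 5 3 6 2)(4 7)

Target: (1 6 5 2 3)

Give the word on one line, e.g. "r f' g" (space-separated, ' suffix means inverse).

  after g': (1 2 6 3 5)(4 7)
  after g': (1 6 5 2 3)

g' g'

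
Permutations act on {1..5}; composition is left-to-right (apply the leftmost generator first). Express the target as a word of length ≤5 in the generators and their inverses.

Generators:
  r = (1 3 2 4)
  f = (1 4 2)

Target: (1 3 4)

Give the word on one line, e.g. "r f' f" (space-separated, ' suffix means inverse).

  after r': (1 4 2 3)
  after f: (1 2 3 4)
  after f: (2 3)
  after r: (1 3 4)

r' f f r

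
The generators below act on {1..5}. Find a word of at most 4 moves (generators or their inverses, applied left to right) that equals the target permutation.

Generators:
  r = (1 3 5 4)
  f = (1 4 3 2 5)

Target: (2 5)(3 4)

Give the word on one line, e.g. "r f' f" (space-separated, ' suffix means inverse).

  after f: (1 4 3 2 5)
  after r: (2 4 5 3)
  after f: (1 4)(2 3 5)
  after r: (2 5)(3 4)

f r f r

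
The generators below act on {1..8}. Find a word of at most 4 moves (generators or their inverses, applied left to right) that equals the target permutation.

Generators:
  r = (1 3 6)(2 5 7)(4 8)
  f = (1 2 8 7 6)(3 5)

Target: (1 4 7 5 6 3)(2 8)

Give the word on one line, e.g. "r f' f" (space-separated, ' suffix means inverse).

f f r f

  after f: (1 2 8 7 6)(3 5)
  after f: (1 8 6 2 7)
  after r: (1 4 8)(3 6 5 7)
  after f: (1 4 7 5 6 3)(2 8)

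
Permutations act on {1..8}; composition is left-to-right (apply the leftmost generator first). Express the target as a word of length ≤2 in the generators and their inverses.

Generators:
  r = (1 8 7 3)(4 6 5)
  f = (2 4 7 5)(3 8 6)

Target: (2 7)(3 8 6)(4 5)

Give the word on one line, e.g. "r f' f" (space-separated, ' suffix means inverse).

f' f'

  after f': (2 5 7 4)(3 6 8)
  after f': (2 7)(3 8 6)(4 5)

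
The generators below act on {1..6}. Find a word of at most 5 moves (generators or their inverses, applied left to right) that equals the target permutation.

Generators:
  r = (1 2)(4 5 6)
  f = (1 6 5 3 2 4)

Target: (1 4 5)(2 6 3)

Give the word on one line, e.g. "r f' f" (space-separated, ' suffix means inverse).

  after f': (1 4 2 3 5 6)
  after r: (1 5 4)(2 3 6)
  after f': (1 6 3)(2 5)
  after r: (1 4 5)(2 6 3)

f' r f' r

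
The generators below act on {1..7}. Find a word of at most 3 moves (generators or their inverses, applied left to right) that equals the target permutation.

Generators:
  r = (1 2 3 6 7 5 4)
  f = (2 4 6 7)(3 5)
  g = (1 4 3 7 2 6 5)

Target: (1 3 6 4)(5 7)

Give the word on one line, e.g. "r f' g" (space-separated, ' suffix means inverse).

g' f

  after g': (1 5 6 2 7 3 4)
  after f: (1 3 6 4)(5 7)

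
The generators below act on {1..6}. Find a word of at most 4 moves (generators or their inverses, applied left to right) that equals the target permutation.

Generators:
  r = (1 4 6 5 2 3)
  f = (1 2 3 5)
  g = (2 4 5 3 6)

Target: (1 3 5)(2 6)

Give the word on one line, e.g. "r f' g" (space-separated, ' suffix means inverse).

  after r: (1 4 6 5 2 3)
  after f: (1 4 6)(2 5 3)
  after r: (1 6 4 5)
  after g': (1 3 5)(2 6)

r f r g'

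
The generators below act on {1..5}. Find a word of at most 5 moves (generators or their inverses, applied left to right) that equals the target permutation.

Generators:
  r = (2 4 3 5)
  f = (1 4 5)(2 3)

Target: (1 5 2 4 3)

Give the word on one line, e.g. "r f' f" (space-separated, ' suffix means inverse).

r f r' r'

  after r: (2 4 3 5)
  after f: (1 4 2 5 3)
  after r': (1 2 3)(4 5)
  after r': (1 5 2 4 3)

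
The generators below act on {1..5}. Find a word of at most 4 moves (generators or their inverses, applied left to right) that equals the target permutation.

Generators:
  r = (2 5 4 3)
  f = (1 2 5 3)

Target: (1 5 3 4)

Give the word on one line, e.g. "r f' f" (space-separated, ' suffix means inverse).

r' f f

  after r': (2 3 4 5)
  after f: (1 2)(3 4)
  after f: (1 5 3 4)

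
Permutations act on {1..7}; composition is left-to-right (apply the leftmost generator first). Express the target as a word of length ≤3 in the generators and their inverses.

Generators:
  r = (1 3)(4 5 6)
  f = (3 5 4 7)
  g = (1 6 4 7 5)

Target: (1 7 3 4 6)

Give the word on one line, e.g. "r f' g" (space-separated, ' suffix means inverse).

  after g': (1 5 7 4 6)
  after f': (1 3 7 5 4 6)
  after f': (1 7 3 4 6)

g' f' f'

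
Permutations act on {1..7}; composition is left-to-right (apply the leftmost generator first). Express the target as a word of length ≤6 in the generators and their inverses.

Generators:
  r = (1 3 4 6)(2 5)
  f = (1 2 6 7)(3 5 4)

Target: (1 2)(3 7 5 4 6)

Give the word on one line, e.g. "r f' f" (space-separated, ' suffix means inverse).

  after f: (1 2 6 7)(3 5 4)
  after r: (1 5 6 7 3 2)
  after f': (1 3)(2 7 4 5)
  after r': (2 7 3 6 4)
  after f: (1 2)(3 7 5 4 6)

f r f' r' f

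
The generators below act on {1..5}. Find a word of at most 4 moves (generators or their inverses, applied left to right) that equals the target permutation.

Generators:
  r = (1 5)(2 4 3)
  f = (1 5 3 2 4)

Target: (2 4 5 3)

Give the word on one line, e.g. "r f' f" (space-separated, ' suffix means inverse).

  after r: (1 5)(2 4 3)
  after f': (4 5)
  after r': (1 5 2 3 4)
  after r': (2 4 5 3)

r f' r' r'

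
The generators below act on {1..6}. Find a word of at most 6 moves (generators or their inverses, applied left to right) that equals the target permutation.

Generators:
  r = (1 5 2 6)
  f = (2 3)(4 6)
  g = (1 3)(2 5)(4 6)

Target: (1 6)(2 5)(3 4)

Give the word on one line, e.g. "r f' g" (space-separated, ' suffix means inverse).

  after g': (1 3)(2 5)(4 6)
  after r': (1 3 6 4 2)
  after f: (1 2)(3 4)
  after r: (1 6)(2 5)(3 4)

g' r' f r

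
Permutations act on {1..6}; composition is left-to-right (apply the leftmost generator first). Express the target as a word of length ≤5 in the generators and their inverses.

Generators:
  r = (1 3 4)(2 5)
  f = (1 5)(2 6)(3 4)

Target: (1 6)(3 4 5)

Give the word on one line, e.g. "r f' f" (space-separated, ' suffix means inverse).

f' r' f

  after f': (1 5)(2 6)(3 4)
  after r': (1 2 6 5 4)
  after f: (1 6)(3 4 5)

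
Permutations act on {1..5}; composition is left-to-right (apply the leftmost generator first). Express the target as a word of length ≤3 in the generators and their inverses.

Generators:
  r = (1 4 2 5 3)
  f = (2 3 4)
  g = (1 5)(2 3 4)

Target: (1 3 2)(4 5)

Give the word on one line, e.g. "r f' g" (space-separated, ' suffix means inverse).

  after f': (2 4 3)
  after g': (1 5)(2 3 4)
  after r: (1 3 2)(4 5)

f' g' r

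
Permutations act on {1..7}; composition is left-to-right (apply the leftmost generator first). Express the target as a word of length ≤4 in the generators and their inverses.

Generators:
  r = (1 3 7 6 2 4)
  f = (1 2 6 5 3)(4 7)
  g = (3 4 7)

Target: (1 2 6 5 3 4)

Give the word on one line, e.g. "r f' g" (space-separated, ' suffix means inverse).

g' f

  after g': (3 7 4)
  after f: (1 2 6 5 3 4)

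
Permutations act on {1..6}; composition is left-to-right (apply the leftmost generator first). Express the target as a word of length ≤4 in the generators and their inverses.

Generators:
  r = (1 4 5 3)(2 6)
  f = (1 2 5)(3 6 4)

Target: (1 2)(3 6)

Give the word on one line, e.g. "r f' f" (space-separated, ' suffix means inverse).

  after f': (1 5 2)(3 4 6)
  after f': (1 2 5)(3 6 4)
  after r': (1 6)(2 4 5 3)
  after r': (1 2)(3 6)

f' f' r' r'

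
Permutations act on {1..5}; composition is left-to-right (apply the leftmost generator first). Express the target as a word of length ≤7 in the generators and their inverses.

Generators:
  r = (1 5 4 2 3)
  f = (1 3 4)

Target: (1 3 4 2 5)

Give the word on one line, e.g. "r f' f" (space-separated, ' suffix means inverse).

  after r': (1 3 2 4 5)
  after f': (2 3)(4 5)
  after r: (1 5 2)
  after r: (1 4 2 5 3)
  after f': (1 3 4 2 5)

r' f' r r f'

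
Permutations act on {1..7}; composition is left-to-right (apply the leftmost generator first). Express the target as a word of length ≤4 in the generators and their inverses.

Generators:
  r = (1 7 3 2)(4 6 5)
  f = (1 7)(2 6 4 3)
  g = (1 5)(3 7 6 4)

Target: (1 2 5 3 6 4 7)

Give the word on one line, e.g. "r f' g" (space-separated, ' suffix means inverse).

r f' r' g

  after r: (1 7 3 2)(4 6 5)
  after f': (2 7 4)(5 6)
  after r': (1 2)(3 7 5 4)
  after g: (1 2 5 3 6 4 7)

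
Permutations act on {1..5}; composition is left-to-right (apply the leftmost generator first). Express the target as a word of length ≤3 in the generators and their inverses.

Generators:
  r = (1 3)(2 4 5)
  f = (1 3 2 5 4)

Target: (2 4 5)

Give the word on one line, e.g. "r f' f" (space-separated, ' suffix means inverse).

  after r': (1 3)(2 5 4)
  after r': (2 4 5)

r' r'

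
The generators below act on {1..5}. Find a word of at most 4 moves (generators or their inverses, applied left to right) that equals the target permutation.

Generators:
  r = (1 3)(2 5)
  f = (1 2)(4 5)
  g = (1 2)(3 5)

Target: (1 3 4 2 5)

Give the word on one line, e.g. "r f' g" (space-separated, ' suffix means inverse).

  after g': (1 2)(3 5)
  after f': (3 4 5)
  after r: (1 3 4 2 5)

g' f' r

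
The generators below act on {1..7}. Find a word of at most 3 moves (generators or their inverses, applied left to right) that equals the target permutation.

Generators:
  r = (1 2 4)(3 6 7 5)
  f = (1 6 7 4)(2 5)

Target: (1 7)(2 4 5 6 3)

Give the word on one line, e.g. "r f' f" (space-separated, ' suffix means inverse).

  after r': (1 4 2)(3 5 7 6)
  after f': (1 7)(2 4 5 6 3)

r' f'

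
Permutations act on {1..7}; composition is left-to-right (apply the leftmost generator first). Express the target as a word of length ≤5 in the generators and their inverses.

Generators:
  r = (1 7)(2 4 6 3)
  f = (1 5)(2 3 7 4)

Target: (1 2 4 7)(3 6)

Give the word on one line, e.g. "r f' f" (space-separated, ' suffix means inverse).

  after r': (1 7)(2 3 6 4)
  after f': (1 3 6 7 5)
  after f': (1 2 4 7)(3 6)

r' f' f'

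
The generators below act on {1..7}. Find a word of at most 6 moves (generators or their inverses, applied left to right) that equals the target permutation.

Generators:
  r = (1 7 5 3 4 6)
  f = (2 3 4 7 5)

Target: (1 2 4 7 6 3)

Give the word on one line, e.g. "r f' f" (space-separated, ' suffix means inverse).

  after r: (1 7 5 3 4 6)
  after r: (1 5 4)(3 6 7)
  after f: (1 2 3 6 5 7 4)
  after r: (1 2 4 7 6 3)

r r f r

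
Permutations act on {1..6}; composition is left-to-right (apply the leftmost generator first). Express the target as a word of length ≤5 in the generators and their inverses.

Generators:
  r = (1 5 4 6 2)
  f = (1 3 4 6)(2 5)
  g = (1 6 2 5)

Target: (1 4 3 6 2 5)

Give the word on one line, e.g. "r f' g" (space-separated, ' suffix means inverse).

f g' f

  after f: (1 3 4 6)(2 5)
  after g': (1 3 4)(5 6)
  after f: (1 4 3 6 2 5)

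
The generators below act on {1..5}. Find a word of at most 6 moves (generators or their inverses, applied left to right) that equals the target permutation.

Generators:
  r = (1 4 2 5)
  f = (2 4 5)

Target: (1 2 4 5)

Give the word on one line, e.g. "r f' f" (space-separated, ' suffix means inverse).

r f' f' f' f'

  after r: (1 4 2 5)
  after f': (1 2 4 5)
  after f': (1 5)
  after f': (1 4 2 5)
  after f': (1 2 4 5)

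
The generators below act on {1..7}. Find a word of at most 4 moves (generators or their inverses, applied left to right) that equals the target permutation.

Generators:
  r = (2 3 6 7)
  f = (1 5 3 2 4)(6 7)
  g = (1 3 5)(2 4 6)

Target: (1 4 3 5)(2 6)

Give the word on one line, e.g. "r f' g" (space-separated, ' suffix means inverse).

f' r

  after f': (1 4 2 3 5)(6 7)
  after r: (1 4 3 5)(2 6)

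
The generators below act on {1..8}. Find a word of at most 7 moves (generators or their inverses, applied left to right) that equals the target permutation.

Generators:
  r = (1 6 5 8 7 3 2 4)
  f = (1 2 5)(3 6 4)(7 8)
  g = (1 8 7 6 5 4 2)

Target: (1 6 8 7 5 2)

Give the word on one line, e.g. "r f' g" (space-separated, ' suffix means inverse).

f r g f g'

  after f: (1 2 5)(3 6 4)(7 8)
  after r: (1 4 2 8 3 5 6)
  after g: (1 2 7 6 8 3 4)
  after f: (1 5)(2 8 6 7 4)
  after g': (1 6 8 7 5 2)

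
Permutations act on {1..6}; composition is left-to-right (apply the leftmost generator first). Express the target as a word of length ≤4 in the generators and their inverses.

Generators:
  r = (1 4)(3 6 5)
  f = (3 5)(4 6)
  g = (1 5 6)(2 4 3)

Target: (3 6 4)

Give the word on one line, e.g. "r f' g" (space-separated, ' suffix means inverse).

  after f: (3 5)(4 6)
  after r: (1 4 5 6)
  after r: (3 6 4)

f r r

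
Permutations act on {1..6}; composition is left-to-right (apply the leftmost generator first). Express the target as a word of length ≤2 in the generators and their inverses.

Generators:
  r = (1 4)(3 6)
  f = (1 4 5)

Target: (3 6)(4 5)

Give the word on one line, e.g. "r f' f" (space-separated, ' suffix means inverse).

  after r: (1 4)(3 6)
  after f': (3 6)(4 5)

r f'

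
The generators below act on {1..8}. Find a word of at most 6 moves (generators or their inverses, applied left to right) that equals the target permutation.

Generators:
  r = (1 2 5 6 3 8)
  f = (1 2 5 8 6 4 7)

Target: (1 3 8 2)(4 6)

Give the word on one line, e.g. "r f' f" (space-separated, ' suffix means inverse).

  after r': (1 8 3 6 5 2)
  after f: (1 6 8 3 4 7)
  after r: (1 3 4 7 2 5 6)
  after f': (1 3 6 7)(5 8)
  after f': (1 3 8 2)(4 6)

r' f r f' f'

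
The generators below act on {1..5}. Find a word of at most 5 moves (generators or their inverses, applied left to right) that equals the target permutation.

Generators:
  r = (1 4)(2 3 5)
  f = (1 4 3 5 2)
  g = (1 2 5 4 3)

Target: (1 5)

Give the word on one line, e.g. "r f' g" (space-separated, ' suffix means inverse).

  after r': (1 4)(2 5 3)
  after r': (2 3 5)
  after g': (1 3 2 4 5)
  after r': (1 2)(3 5 4)
  after f': (1 5)

r' r' g' r' f'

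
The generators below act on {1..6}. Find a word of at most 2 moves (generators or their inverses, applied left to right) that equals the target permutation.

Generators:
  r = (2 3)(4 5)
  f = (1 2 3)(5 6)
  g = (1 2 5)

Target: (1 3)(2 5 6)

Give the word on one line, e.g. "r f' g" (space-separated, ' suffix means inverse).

  after f': (1 3 2)(5 6)
  after g': (1 3)(2 5 6)

f' g'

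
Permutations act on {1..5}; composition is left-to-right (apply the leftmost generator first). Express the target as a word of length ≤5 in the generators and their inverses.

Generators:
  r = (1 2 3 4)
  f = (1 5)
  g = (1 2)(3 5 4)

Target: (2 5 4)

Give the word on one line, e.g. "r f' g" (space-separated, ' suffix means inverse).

  after r: (1 2 3 4)
  after g: (2 5 4)
  after f': (1 5 4 2)
  after f': (2 5 4)

r g f' f'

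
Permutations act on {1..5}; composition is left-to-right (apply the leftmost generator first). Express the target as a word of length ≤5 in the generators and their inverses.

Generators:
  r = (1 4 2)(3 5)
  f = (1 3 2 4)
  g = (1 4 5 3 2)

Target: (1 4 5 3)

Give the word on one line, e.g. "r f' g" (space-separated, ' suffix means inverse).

  after f: (1 3 2 4)
  after f: (1 2)(3 4)
  after r': (1 4 5 3)

f f r'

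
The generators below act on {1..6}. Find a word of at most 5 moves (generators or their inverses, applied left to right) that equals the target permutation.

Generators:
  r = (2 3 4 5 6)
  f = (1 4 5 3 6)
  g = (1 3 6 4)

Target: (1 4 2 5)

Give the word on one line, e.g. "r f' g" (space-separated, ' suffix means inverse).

  after r': (2 6 5 4 3)
  after r': (2 5 3 6 4)
  after g': (1 4 2 5)

r' r' g'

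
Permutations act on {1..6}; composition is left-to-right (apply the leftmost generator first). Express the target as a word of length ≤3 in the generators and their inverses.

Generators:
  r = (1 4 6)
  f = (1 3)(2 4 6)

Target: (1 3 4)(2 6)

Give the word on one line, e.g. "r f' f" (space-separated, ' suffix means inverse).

  after f: (1 3)(2 4 6)
  after r: (1 3 4)(2 6)

f r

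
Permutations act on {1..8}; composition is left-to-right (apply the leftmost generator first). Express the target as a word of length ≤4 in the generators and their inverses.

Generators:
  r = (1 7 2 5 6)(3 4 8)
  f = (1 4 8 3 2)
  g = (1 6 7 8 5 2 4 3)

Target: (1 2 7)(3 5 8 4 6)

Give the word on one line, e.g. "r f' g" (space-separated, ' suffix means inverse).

g' f' g r'

  after g': (1 3 4 2 5 8 7 6)
  after f': (1 8 7 6 2 5 4 3)
  after g: (1 5 3 6 4)
  after r': (1 2 7)(3 5 8 4 6)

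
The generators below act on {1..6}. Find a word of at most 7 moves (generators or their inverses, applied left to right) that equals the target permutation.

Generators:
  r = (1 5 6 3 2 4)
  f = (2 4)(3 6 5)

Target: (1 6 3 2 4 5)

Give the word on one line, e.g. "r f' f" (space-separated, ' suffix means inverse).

r r f f r'

  after r: (1 5 6 3 2 4)
  after r: (1 6 2)(3 4 5)
  after f: (1 5 6 4 3 2)
  after f: (1 3 4 6 2)
  after r': (1 6 3 2 4 5)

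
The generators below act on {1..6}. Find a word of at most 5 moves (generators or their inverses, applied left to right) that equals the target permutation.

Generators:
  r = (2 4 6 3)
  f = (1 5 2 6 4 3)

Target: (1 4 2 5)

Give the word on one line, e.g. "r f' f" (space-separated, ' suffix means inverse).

r' f r' f r

  after r': (2 3 6 4)
  after f: (1 5 2)(3 4 6)
  after r': (1 5 3 2)
  after f: (1 2 5)(3 6 4)
  after r: (1 4 2 5)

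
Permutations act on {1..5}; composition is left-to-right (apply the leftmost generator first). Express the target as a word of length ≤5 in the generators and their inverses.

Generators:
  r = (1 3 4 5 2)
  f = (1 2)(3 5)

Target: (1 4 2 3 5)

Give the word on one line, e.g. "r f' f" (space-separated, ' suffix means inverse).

  after r: (1 3 4 5 2)
  after r: (1 4 2 3 5)
  after f': (1 4)(2 5)
  after f': (1 4 2 3 5)

r r f' f'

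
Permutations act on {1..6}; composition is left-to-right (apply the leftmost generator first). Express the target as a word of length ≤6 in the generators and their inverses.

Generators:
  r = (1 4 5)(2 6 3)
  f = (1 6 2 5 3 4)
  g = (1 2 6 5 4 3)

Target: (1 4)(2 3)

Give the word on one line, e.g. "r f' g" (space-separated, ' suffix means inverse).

g f r r

  after g: (1 2 6 5 4 3)
  after f: (1 5)(3 6)
  after r: (2 6)(4 5)
  after r: (1 4)(2 3)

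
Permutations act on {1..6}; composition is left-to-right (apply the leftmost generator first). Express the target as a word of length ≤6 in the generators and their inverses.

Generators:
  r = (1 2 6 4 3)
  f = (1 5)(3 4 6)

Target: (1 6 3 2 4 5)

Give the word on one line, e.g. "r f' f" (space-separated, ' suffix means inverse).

  after r: (1 2 6 4 3)
  after r: (1 6 3 2 4)
  after f: (1 3 2 6 4 5)
  after f: (1 4)(2 3)
  after f: (1 6 3 2 4 5)

r r f f f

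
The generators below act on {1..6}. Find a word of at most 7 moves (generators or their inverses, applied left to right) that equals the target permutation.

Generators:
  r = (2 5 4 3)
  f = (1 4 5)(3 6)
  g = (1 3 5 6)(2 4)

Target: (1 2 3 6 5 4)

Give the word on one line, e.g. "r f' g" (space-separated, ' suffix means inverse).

g f' g' r' f

  after g: (1 3 5 6)(2 4)
  after f': (1 6 5 3 4 2)
  after g': (1 5)(2 6 3)
  after r': (1 2 6 4 5)
  after f: (1 2 3 6 5 4)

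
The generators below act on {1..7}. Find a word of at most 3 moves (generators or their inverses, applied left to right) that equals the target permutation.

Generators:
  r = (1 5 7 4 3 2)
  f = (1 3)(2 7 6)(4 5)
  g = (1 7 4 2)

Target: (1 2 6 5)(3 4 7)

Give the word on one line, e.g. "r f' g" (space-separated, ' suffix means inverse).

  after f: (1 3)(2 7 6)(4 5)
  after f: (2 6 7)
  after r': (1 2 6 5)(3 4 7)

f f r'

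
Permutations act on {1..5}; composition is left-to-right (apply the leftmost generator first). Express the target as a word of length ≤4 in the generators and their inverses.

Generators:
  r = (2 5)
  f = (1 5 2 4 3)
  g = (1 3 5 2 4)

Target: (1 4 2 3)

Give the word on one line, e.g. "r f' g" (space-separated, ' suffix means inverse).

r g'

  after r: (2 5)
  after g': (1 4 2 3)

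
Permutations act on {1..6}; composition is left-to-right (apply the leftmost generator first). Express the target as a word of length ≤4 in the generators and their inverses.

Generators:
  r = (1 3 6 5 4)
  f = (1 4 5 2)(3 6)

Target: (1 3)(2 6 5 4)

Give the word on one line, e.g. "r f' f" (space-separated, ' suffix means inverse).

r f' r'

  after r: (1 3 6 5 4)
  after f': (1 6 4 2 5)
  after r': (1 3)(2 6 5 4)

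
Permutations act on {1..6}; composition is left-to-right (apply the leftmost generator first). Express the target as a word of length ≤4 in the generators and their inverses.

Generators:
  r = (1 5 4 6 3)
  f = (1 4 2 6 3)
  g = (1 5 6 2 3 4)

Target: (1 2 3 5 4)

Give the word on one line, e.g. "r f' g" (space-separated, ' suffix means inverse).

r f g g

  after r: (1 5 4 6 3)
  after f: (1 5 2 6)(3 4)
  after g: (1 6 5 3)
  after g: (1 2 3 5 4)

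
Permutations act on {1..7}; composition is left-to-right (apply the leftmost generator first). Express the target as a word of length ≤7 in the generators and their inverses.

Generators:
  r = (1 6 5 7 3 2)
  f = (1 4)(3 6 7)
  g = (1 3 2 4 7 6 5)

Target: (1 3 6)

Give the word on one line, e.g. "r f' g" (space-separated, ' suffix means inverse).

  after g': (1 5 6 7 4 2 3)
  after f': (1 5 3 4 2 7)
  after g': (1 6 7 5)(2 4 3)
  after g': (1 7 6 4)
  after f: (1 3 6)

g' f' g' g' f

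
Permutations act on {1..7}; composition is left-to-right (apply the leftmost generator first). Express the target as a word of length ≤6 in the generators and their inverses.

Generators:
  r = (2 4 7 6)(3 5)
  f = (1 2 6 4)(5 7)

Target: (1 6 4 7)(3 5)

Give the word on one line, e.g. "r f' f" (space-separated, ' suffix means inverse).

r' r' r' f' f'

  after r': (2 6 7 4)(3 5)
  after r': (2 7)(4 6)
  after r': (2 4 7 6)(3 5)
  after f': (1 4 5 3 7 2 6)
  after f': (1 6 4 7)(3 5)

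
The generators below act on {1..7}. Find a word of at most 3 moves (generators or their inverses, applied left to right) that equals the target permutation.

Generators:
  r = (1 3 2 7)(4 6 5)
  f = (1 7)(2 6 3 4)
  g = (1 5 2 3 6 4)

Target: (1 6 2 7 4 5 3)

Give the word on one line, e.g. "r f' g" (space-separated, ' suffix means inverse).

  after r: (1 3 2 7)(4 6 5)
  after r: (1 2)(3 7)(4 5 6)
  after f: (1 6 2 7 4 5 3)

r r f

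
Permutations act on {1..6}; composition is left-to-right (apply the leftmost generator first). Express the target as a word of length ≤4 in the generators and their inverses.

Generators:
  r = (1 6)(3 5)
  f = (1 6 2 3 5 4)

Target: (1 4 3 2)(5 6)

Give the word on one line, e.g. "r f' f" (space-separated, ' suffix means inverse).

r f' f'

  after r: (1 6)(3 5)
  after f': (2 6 4 5)
  after f': (1 4 3 2)(5 6)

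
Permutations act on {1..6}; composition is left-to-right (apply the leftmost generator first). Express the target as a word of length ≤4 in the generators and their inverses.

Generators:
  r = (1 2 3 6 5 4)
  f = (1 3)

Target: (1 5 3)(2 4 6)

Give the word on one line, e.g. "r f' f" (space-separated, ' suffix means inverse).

  after r': (1 4 5 6 3 2)
  after f': (1 4 5 6)(2 3)
  after f': (1 4 5 6 3 2)
  after r': (1 5 3)(2 4 6)

r' f' f' r'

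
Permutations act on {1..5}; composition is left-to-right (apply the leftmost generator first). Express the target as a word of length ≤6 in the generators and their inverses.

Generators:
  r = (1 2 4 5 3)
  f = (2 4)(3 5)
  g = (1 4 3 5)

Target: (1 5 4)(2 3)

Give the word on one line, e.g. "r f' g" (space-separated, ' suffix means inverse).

  after g: (1 4 3 5)
  after f': (1 2 4 5)
  after r: (1 4 3)(2 5)
  after r: (1 5 4)(2 3)

g f' r r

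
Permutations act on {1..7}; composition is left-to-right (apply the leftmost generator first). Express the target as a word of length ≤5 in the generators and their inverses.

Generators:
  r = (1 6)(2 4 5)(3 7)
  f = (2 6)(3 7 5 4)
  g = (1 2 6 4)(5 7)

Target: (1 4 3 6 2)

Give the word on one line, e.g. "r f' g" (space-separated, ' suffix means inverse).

f' f' r g

  after f': (2 6)(3 4 5 7)
  after f': (3 5)(4 7)
  after r: (1 6)(2 4 3)(5 7)
  after g: (1 4 3 6 2)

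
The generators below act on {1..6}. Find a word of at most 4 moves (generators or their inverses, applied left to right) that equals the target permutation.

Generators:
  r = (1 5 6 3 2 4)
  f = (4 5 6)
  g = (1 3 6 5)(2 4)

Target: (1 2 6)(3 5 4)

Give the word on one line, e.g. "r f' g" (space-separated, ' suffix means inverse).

  after r': (1 4 2 3 6 5)
  after r': (1 2 6)(3 5 4)

r' r'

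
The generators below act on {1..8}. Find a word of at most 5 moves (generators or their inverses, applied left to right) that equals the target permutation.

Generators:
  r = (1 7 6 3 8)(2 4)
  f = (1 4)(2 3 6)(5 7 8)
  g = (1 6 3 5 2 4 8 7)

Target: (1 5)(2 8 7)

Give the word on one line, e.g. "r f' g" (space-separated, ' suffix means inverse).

  after g: (1 6 3 5 2 4 8 7)
  after r: (1 3 5 4)(6 8)
  after g': (1 6 4 7 8)(2 5)
  after r': (1 7 3 6 2 5 4)
  after f': (1 5)(2 8 7)

g r g' r' f'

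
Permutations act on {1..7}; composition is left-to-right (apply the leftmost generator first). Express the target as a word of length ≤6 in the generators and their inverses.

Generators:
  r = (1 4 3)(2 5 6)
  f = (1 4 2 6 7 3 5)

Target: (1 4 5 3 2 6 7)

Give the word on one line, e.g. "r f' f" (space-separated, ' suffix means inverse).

  after f': (1 5 3 7 6 2 4)
  after r: (1 6 5)(2 3 7)
  after f': (1 2 7 4)(3 6)
  after f': (1 4 5 3 2 6 7)

f' r f' f'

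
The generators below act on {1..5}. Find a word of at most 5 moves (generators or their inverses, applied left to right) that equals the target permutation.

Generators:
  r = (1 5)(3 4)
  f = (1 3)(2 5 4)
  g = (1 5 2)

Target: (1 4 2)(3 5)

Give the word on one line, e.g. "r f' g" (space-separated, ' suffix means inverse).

r f g g

  after r: (1 5)(3 4)
  after f: (1 4)(2 5 3)
  after g: (1 4 5 3)
  after g: (1 4 2)(3 5)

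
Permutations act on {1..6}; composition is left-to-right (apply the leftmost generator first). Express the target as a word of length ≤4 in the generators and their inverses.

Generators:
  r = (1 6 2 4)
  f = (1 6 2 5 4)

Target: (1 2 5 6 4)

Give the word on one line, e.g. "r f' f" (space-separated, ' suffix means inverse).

  after r': (1 4 2 6)
  after f: (4 5)
  after f: (1 6 2 5)
  after r: (1 2 5 6 4)

r' f f r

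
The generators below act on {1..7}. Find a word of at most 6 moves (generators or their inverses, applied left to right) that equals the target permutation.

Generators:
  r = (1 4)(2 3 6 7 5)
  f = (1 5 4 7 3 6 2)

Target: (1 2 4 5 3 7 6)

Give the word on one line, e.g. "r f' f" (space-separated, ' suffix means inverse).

f r r f f

  after f: (1 5 4 7 3 6 2)
  after r: (1 2 4 5)(3 7 6)
  after r: (1 3 5 4 2)
  after f: (1 6 2 5 7 3 4)
  after f: (1 2 4 5 3 7 6)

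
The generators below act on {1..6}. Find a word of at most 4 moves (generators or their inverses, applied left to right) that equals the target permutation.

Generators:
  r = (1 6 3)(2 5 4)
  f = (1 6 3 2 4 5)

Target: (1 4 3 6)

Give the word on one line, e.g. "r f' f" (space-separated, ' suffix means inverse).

r' f r r

  after r': (1 3 6)(2 4 5)
  after f: (1 2 5 4)
  after r: (1 5 2 4 6 3)
  after r: (1 4 3 6)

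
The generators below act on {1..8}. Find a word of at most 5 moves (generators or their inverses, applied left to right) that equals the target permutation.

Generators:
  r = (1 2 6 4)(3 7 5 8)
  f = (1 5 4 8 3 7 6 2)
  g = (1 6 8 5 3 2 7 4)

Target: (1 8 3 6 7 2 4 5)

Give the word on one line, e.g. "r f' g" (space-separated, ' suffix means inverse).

g f g' r'

  after g: (1 6 8 5 3 2 7 4)
  after f: (1 2 6 3)(4 5 7 8)
  after g': (1 3 4 8 7 6 5 2)
  after r': (1 8 3 6 7 2 4 5)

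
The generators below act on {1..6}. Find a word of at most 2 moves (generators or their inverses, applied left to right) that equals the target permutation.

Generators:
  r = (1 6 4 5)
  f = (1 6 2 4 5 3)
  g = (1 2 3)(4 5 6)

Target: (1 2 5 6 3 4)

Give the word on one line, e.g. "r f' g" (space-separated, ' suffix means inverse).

  after f': (1 3 5 4 2 6)
  after g': (1 2 5 6 3 4)

f' g'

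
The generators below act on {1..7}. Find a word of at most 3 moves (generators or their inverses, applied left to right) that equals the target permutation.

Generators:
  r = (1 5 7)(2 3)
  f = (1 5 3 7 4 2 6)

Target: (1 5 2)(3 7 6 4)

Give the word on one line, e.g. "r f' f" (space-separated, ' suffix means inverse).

  after r': (1 7 5)(2 3)
  after f': (1 3 4 7)(2 5 6)
  after f': (1 5 2)(3 7 6 4)

r' f' f'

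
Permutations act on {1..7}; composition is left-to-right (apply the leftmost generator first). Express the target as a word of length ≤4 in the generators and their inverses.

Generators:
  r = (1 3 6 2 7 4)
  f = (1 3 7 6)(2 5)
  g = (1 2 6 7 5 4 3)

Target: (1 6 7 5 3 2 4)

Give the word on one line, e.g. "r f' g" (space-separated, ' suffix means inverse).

  after f: (1 3 7 6)(2 5)
  after r: (1 6 3 4)(2 5 7)
  after r: (1 2 5 4 3)
  after g: (1 6 7 5 3 2 4)

f r r g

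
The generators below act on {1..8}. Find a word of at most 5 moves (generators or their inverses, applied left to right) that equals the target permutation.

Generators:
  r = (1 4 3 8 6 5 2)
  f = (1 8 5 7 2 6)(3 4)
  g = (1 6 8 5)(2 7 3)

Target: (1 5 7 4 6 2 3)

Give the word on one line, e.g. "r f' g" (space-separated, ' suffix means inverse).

  after g: (1 6 8 5)(2 7 3)
  after r': (1 8 6 3 5 2 7 4)
  after g: (1 5 7 4 6 2 3)

g r' g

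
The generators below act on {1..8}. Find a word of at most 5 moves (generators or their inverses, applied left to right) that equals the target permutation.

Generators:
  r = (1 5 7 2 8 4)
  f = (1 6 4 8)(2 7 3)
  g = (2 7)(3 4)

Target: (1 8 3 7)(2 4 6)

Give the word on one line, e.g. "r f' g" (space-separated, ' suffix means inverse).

f g' f f g'

  after f: (1 6 4 8)(2 7 3)
  after g': (1 6 3 7 4 8)
  after f: (1 4)(2 7 8 6)
  after f: (1 8 4 6 7)(2 3)
  after g': (1 8 3 7)(2 4 6)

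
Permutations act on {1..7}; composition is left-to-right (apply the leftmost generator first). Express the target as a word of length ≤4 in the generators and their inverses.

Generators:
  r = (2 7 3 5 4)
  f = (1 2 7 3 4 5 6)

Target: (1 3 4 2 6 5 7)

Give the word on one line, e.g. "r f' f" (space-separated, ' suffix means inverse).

  after f': (1 6 5 4 3 7 2)
  after f': (1 5 3 2 6 4 7)
  after r': (1 3 4 2 6 5 7)

f' f' r'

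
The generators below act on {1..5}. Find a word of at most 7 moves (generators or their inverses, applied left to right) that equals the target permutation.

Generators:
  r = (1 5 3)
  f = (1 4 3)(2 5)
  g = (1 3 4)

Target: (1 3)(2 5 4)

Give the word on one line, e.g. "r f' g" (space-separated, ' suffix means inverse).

  after r': (1 3 5)
  after g': (3 5 4)
  after g': (1 4)(3 5)
  after r: (1 4 5)
  after f: (1 3)(2 5 4)

r' g' g' r f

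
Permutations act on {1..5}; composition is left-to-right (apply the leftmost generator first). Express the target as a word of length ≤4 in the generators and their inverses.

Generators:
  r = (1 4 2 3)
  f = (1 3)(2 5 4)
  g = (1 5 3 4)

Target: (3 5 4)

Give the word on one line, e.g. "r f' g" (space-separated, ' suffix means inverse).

r' f

  after r': (1 3 2 4)
  after f: (3 5 4)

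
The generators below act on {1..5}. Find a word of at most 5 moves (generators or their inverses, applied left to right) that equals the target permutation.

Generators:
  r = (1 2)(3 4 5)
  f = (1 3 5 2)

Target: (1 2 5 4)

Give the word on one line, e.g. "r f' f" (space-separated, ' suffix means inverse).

  after r: (1 2)(3 4 5)
  after f: (2 3 4)
  after r': (1 2 5 4)

r f r'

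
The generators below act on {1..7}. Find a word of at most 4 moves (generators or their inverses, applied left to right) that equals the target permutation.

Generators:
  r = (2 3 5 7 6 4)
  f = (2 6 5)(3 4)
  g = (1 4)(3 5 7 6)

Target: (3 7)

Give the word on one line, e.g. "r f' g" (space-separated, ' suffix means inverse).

  after f': (2 5 6)(3 4)
  after r': (2 3 6 4)(5 7)
  after r': (3 7)

f' r' r'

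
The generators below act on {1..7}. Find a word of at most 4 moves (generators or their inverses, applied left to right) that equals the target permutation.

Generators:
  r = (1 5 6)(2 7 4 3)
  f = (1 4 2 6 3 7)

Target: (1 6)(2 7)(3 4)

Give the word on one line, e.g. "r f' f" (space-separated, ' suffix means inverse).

  after f': (1 7 3 6 2 4)
  after f': (1 3 2)(4 7 6)
  after f': (1 6)(2 7)(3 4)

f' f' f'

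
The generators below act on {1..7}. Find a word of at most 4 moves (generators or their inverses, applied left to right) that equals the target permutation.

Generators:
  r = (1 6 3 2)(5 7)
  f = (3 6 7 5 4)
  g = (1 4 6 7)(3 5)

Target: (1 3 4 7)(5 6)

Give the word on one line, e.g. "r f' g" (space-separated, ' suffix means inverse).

  after g: (1 4 6 7)(3 5)
  after f: (1 3 4 7)(5 6)

g f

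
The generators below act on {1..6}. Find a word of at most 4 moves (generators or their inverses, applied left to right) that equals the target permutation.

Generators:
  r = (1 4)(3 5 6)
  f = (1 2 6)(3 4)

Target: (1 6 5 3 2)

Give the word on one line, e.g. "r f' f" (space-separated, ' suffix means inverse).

r r f f

  after r: (1 4)(3 5 6)
  after r: (3 6 5)
  after f: (1 2 6 5 4 3)
  after f: (1 6 5 3 2)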